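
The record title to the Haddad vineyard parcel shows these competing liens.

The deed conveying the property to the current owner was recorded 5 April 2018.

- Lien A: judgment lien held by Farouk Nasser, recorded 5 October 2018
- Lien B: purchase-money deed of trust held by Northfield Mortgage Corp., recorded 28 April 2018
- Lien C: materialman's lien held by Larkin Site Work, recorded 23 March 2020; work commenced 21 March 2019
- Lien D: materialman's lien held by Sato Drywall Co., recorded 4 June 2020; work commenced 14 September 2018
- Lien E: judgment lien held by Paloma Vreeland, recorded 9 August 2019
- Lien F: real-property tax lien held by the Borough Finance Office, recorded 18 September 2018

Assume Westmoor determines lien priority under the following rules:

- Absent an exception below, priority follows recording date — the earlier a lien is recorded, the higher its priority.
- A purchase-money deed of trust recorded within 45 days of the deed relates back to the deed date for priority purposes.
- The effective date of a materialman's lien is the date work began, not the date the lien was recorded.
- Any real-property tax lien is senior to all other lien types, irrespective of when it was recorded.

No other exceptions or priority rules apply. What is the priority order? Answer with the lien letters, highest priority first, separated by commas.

F, B, D, A, C, E

First, effective dates: B was recorded within the 45-day window, so its effective date is the deed date 5 April 2018; C's effective date is 21 March 2019, when work began; D is treated as recorded 14 September 2018, the work-commencement date.
F is a real-property tax lien, so it outranks all other liens regardless of date.
Among the remaining liens, by effective date: B (5 April 2018), D (14 September 2018), A (5 October 2018), C (21 March 2019), E (9 August 2019).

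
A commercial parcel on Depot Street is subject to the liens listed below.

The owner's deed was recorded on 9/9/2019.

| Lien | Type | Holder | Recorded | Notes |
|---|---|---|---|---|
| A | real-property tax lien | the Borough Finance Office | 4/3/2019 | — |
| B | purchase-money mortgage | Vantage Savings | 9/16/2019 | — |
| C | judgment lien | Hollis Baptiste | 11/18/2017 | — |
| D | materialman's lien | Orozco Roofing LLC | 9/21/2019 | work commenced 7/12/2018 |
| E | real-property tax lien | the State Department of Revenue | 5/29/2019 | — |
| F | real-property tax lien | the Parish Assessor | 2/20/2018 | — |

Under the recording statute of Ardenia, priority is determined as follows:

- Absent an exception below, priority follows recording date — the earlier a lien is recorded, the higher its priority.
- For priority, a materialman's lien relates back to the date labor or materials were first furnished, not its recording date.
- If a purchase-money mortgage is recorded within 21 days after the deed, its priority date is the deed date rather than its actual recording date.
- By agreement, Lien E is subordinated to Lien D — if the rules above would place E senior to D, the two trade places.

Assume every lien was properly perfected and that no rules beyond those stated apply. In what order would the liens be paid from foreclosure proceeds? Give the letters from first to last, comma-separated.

C, F, D, A, E, B

First, effective dates: B relates back to the deed date 9/9/2019; D is treated as recorded 7/12/2018, the work-commencement date.
By effective date, earliest first: C (11/18/2017), F (2/20/2018), D (7/12/2018), A (4/3/2019), E (5/29/2019), B (9/9/2019).
Since E is not senior to D, the subordination leaves the order unchanged.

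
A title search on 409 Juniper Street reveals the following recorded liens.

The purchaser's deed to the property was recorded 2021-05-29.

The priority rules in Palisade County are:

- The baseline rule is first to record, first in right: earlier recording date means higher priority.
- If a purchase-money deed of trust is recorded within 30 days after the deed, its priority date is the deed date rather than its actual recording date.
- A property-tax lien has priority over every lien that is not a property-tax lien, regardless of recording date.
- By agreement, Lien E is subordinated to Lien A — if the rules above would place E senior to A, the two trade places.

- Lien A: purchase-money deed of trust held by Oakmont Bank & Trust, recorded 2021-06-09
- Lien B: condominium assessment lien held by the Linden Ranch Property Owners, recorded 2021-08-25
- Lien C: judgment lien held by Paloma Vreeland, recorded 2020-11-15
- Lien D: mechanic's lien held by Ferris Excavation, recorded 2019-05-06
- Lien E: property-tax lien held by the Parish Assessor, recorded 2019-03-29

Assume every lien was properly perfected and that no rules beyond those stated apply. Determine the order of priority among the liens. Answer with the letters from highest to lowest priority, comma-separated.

A, D, C, E, B

Effective dates after the stated exceptions: A relates back to the deed date 2021-05-29.
E is a property-tax lien, so it outranks all other liens regardless of date.
Among the remaining liens, by effective date: D (2019-05-06), C (2020-11-15), A (2021-05-29), B (2021-08-25).
E is senior to A before the subordination, so the two trade places.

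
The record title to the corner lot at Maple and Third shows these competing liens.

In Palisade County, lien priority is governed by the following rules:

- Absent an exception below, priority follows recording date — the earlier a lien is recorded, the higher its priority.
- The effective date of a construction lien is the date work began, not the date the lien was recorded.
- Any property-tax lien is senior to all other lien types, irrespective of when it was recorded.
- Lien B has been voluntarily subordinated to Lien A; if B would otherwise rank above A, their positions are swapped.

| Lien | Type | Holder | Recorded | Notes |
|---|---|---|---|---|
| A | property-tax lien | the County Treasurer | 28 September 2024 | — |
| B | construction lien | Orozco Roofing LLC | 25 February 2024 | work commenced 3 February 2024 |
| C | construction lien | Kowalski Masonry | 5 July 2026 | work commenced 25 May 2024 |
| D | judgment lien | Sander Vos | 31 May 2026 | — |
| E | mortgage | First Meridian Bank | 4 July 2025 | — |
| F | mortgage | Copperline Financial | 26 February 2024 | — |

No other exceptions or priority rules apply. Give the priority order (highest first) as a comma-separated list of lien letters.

A, B, F, C, E, D

Effective dates after the stated exceptions: B is treated as recorded 3 February 2024, the work-commencement date; C relates back to 25 May 2024 (work commenced).
As a property-tax lien, A is senior to every other lien.
Among the remaining liens, by effective date: B (3 February 2024), F (26 February 2024), C (25 May 2024), E (4 July 2025), D (31 May 2026).
B is already junior to A, so the subordination agreement changes nothing.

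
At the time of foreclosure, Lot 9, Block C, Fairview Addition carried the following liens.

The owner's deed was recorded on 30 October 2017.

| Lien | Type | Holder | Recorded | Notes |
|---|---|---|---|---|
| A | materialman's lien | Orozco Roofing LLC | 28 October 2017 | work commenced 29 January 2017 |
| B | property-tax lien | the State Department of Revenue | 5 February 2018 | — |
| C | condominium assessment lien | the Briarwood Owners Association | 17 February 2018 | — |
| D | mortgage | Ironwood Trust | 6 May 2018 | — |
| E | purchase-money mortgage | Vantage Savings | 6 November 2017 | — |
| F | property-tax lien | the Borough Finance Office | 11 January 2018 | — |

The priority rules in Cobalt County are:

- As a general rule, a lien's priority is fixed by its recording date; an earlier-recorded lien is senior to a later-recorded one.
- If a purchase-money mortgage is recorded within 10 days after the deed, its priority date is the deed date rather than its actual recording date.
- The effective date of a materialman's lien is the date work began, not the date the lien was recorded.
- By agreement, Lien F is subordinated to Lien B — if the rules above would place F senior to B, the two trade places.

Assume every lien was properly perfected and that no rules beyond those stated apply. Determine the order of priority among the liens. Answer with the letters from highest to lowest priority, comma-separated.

Effective dates: A's effective date is 29 January 2017, when work began; E relates back to the deed date 30 October 2017.
Sorted by effective date: A (29 January 2017), E (30 October 2017), F (11 January 2018), B (5 February 2018), C (17 February 2018), D (6 May 2018).
F is senior to B before the subordination, so the two trade places.

A, E, B, F, C, D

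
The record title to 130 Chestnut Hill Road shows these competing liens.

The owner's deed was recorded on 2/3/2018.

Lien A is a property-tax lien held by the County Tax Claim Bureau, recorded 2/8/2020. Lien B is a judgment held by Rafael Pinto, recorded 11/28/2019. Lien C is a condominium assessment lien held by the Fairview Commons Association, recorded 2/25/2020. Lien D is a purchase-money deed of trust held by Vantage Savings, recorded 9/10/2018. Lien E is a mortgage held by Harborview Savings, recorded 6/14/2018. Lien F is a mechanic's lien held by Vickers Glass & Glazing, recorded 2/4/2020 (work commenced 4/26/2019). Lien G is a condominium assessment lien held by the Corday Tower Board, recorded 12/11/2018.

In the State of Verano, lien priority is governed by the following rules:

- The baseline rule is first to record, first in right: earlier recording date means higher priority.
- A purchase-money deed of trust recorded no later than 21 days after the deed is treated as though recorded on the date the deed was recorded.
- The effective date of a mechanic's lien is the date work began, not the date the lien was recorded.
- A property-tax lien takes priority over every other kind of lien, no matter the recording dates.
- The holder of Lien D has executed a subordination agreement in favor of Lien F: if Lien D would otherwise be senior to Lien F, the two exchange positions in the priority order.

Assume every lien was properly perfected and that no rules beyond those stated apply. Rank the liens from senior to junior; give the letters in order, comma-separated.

A, E, F, G, D, B, C

First, effective dates: D was recorded 219 days after the deed, outside the 21-day window, so it keeps its recording date; F's effective date is 4/26/2019, when work began.
A is a property-tax lien and takes priority over every other lien.
The other liens, earliest effective date first: E (6/14/2018), D (9/10/2018), G (12/11/2018), F (4/26/2019), B (11/28/2019), C (2/25/2020).
The subordination applies — D was senior to F — so D and F swap.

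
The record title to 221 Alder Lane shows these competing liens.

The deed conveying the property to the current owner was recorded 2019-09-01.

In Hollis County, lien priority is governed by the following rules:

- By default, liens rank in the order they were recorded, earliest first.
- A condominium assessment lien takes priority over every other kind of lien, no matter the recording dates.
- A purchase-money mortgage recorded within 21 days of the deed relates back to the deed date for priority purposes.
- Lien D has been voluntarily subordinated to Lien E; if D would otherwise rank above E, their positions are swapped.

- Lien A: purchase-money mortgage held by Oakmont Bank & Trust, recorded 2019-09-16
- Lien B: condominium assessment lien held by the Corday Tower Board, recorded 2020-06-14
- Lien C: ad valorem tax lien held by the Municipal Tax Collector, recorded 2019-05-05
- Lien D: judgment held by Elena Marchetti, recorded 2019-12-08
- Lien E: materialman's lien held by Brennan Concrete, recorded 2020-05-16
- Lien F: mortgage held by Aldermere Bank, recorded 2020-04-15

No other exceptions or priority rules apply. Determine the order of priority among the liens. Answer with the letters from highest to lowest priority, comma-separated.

Effective dates after the stated exceptions: A was recorded within the 21-day window, so its effective date is the deed date 2019-09-01.
As a condominium assessment lien, B is senior to every other lien.
Ordering the rest by effective date: C (2019-05-05), A (2019-09-01), D (2019-12-08), F (2020-04-15), E (2020-05-16).
D would otherwise be senior to E, so under the subordination agreement D and E exchange positions.

B, C, A, E, F, D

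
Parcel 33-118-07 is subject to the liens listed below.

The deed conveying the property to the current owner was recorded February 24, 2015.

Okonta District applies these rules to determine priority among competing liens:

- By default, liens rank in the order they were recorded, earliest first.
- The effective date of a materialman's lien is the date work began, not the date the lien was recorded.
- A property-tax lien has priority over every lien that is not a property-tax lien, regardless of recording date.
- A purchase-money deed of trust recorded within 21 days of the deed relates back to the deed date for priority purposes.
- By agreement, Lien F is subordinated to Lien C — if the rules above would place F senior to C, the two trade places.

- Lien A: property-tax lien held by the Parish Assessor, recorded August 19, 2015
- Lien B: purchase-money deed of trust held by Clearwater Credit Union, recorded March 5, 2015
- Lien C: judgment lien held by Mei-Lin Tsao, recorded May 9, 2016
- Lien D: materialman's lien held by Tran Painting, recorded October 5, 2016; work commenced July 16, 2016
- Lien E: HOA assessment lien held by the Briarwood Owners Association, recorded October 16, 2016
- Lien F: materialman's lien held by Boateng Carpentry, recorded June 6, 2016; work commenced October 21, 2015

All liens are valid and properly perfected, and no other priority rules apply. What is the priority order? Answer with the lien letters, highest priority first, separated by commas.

Adjusting effective dates: B relates back to the deed date February 24, 2015; D relates back to July 16, 2016 (work commenced); F relates back to October 21, 2015 (work commenced).
A, as a property-tax lien, has superpriority and ranks first.
Ordering the rest by effective date: B (February 24, 2015), F (October 21, 2015), C (May 9, 2016), D (July 16, 2016), E (October 16, 2016).
F is senior to C before the subordination, so the two trade places.

A, B, C, F, D, E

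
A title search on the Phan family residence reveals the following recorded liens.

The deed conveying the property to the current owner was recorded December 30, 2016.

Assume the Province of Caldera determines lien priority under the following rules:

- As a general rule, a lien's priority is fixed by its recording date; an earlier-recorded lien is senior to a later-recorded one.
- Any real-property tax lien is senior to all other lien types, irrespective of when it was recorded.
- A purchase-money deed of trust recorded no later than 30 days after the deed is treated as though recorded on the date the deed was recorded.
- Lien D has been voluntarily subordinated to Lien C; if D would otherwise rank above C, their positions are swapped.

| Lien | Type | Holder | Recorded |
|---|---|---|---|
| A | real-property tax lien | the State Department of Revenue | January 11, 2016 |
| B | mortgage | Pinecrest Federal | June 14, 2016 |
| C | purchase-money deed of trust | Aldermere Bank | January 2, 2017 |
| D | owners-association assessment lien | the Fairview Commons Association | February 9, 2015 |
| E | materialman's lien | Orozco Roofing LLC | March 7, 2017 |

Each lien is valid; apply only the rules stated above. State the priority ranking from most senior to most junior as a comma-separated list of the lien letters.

Effective dates after the stated exceptions: C relates back to the deed date December 30, 2016.
A is a real-property tax lien and takes priority over every other lien.
Remaining liens by effective date: D (February 9, 2015), B (June 14, 2016), C (December 30, 2016), E (March 7, 2017).
Because D would otherwise rank above C, the subordination swaps them.

A, C, B, D, E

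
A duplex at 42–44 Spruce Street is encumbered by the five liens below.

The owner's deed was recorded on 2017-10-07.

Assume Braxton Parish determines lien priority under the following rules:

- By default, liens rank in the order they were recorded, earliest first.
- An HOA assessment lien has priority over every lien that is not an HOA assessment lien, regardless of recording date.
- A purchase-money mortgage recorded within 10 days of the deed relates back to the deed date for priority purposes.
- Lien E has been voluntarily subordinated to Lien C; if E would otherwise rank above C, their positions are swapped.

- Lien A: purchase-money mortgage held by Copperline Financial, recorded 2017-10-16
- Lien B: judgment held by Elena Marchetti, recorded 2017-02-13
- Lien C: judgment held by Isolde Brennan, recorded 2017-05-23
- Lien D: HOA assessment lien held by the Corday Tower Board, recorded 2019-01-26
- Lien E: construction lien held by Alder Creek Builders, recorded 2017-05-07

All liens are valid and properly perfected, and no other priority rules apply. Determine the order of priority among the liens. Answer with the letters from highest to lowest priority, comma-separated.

Effective dates: A was recorded within the 10-day window, so its effective date is the deed date 2017-10-07.
D, as an HOA assessment lien, has superpriority and ranks first.
Ordering the rest by effective date: B (2017-02-13), E (2017-05-07), C (2017-05-23), A (2017-10-07).
E is senior to C before the subordination, so the two trade places.

D, B, C, E, A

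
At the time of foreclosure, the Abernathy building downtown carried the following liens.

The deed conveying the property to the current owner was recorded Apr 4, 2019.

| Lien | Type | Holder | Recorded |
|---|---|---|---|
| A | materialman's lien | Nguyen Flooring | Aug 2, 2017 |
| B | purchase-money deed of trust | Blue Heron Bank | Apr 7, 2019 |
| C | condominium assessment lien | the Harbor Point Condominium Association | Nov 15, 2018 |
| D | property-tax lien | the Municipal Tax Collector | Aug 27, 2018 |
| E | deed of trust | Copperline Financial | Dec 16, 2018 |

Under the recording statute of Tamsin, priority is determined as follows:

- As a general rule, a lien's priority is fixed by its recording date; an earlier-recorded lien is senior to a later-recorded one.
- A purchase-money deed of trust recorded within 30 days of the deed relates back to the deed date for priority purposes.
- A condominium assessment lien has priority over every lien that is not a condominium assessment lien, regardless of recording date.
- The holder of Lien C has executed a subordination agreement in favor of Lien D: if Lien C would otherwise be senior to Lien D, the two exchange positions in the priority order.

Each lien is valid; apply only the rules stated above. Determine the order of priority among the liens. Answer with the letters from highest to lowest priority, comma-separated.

D, A, C, E, B

Adjusting effective dates: B's effective date is the deed date, Apr 4, 2019.
C, as a condominium assessment lien, has superpriority and ranks first.
Among the remaining liens, by effective date: A (Aug 2, 2017), D (Aug 27, 2018), E (Dec 16, 2018), B (Apr 4, 2019).
C would otherwise be senior to D, so under the subordination agreement C and D exchange positions.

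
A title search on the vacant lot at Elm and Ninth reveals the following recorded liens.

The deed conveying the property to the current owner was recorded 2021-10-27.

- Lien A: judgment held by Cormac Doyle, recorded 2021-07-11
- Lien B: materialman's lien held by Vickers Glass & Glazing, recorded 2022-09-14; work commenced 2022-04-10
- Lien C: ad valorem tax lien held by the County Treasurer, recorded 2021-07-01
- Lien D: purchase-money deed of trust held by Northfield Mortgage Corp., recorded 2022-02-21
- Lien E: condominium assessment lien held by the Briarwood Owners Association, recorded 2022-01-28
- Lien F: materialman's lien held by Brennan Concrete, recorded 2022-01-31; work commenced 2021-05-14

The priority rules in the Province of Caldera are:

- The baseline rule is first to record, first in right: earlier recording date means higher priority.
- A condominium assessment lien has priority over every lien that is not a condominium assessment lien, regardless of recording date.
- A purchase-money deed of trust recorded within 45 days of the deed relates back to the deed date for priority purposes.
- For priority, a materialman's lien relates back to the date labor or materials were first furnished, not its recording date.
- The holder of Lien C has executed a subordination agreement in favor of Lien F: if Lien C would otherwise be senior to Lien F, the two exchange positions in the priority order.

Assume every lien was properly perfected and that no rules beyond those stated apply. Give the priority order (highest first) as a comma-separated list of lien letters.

E, F, C, A, D, B

Adjusting effective dates: B's effective date is 2022-04-10, when work began; D missed the 45-day window (117 days after the deed), so its recording date stands; F relates back to 2021-05-14 (work commenced).
E, as a condominium assessment lien, has superpriority and ranks first.
Remaining liens by effective date: F (2021-05-14), C (2021-07-01), A (2021-07-11), D (2022-02-21), B (2022-04-10).
Since C is not senior to F, the subordination leaves the order unchanged.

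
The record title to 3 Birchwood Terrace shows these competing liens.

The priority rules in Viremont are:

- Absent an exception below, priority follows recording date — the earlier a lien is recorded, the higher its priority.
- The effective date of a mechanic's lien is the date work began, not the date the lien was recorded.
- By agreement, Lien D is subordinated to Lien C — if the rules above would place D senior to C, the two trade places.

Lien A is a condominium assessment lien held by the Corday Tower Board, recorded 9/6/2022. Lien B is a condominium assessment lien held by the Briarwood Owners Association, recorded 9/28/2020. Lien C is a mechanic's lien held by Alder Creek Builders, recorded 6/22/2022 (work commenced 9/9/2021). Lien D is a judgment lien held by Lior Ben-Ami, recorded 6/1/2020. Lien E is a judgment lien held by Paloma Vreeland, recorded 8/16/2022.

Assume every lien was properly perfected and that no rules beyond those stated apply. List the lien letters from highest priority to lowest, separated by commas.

C, B, D, E, A

Effective dates after the stated exceptions: C's effective date is 9/9/2021, when work began.
Sorted by effective date: D (6/1/2020), B (9/28/2020), C (9/9/2021), E (8/16/2022), A (9/6/2022).
D is senior to C before the subordination, so the two trade places.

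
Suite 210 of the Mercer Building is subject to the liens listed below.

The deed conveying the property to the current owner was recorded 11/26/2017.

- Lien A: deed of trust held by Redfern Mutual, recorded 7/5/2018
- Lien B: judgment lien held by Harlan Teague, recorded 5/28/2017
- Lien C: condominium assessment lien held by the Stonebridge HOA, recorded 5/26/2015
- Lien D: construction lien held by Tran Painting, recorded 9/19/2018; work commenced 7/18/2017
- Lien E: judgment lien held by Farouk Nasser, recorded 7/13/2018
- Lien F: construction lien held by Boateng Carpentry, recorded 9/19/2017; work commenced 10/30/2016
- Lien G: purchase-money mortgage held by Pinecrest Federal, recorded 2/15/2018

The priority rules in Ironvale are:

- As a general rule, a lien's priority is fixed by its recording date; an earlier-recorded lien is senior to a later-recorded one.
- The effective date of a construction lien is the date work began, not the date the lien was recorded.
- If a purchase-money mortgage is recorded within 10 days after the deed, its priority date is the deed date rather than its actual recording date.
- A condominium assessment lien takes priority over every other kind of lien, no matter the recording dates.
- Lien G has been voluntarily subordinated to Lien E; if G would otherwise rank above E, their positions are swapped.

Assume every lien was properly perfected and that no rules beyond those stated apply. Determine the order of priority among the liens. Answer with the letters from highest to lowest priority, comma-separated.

C, F, B, D, E, A, G

First, effective dates: D's effective date is 7/18/2017, when work began; F's effective date is 10/30/2016, when work began; G was recorded 81 days after the deed, outside the 10-day window, so it keeps its recording date.
C is a condominium assessment lien and takes priority over every other lien.
The other liens, earliest effective date first: F (10/30/2016), B (5/28/2017), D (7/18/2017), G (2/15/2018), A (7/5/2018), E (7/13/2018).
Because G would otherwise rank above E, the subordination swaps them.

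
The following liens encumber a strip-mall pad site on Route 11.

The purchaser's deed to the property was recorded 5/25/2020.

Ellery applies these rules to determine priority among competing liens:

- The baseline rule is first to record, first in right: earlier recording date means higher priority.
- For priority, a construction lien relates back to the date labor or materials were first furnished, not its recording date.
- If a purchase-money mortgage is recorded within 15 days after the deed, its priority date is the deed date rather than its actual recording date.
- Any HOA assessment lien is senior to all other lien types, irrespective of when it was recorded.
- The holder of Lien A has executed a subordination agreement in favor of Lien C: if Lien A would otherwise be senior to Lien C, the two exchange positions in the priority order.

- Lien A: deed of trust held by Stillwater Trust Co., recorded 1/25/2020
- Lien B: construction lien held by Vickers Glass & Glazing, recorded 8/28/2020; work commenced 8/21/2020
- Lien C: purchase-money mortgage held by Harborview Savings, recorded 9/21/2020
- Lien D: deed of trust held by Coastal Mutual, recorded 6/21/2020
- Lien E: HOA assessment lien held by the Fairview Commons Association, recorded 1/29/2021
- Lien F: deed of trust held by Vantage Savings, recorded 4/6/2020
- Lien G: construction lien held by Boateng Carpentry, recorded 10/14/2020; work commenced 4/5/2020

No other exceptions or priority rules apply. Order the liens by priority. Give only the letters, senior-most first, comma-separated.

E, C, G, F, D, B, A

Effective dates: B's effective date is 8/21/2020, when work began; C missed the 15-day window (119 days after the deed), so its recording date stands; G's effective date is 4/5/2020, when work began.
As an HOA assessment lien, E is senior to every other lien.
The other liens, earliest effective date first: A (1/25/2020), G (4/5/2020), F (4/6/2020), D (6/21/2020), B (8/21/2020), C (9/21/2020).
A is senior to C before the subordination, so the two trade places.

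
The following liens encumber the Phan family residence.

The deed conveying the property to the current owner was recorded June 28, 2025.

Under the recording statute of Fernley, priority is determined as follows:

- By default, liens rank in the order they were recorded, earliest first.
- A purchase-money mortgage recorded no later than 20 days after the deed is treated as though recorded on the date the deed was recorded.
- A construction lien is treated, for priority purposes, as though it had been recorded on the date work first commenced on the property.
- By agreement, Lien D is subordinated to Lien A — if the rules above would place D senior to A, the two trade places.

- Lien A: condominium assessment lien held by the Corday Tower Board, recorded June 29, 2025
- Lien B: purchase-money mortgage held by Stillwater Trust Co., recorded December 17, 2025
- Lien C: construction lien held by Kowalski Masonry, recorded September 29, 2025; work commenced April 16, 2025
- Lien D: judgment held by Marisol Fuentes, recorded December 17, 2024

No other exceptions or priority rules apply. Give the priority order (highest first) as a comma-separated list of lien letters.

A, C, D, B

Effective dates: B missed the 20-day window (172 days after the deed), so its recording date stands; C is treated as recorded April 16, 2025, the work-commencement date.
Sorted by effective date: D (December 17, 2024), C (April 16, 2025), A (June 29, 2025), B (December 17, 2025).
D would otherwise be senior to A, so under the subordination agreement D and A exchange positions.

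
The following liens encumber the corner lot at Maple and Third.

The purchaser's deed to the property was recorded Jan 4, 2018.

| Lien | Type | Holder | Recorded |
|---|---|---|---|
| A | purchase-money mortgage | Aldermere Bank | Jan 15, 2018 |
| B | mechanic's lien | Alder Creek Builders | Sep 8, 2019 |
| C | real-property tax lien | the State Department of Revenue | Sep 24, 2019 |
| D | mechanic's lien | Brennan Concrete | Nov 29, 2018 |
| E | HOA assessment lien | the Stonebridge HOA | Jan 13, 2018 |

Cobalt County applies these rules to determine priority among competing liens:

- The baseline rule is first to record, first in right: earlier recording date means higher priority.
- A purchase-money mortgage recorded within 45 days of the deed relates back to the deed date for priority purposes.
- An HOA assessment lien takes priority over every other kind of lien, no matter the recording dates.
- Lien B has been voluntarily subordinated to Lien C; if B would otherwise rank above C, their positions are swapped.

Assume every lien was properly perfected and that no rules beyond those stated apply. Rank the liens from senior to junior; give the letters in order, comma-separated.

Effective dates after the stated exceptions: A relates back to the deed date Jan 4, 2018.
E, as an HOA assessment lien, has superpriority and ranks first.
Among the remaining liens, by effective date: A (Jan 4, 2018), D (Nov 29, 2018), B (Sep 8, 2019), C (Sep 24, 2019).
Because B would otherwise rank above C, the subordination swaps them.

E, A, D, C, B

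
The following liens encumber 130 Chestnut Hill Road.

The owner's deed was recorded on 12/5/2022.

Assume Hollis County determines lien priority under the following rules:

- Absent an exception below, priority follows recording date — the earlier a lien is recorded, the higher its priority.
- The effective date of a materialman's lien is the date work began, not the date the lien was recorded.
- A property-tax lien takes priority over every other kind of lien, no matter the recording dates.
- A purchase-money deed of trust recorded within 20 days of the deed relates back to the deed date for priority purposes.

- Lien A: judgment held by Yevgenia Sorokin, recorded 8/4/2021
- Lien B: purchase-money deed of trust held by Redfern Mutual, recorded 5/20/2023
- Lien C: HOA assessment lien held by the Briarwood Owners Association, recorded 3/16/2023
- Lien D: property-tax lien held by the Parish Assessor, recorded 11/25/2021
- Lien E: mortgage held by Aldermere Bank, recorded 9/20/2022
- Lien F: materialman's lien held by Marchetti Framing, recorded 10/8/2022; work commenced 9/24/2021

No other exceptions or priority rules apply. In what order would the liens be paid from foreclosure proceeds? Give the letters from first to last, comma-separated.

Adjusting effective dates: B was recorded 166 days after the deed, outside the 20-day window, so it keeps its recording date; F relates back to 9/24/2021 (work commenced).
D is a property-tax lien and takes priority over every other lien.
The other liens, earliest effective date first: A (8/4/2021), F (9/24/2021), E (9/20/2022), C (3/16/2023), B (5/20/2023).

D, A, F, E, C, B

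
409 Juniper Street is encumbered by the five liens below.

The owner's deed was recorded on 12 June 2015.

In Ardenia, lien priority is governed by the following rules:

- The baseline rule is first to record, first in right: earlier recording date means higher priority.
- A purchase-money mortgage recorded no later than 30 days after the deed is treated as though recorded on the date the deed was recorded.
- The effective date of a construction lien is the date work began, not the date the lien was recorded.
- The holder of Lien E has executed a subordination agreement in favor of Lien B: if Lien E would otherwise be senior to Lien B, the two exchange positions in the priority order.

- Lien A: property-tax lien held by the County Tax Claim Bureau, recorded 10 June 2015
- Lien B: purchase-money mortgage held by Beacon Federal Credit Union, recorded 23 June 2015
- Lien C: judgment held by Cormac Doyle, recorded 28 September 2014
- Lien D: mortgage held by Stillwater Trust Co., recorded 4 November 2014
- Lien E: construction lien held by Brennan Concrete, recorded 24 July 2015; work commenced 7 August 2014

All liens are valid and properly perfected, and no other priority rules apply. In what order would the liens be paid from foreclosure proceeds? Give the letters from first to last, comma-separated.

First, effective dates: B was recorded within the 30-day window, so its effective date is the deed date 12 June 2015; E relates back to 7 August 2014 (work commenced).
By effective date, earliest first: E (7 August 2014), C (28 September 2014), D (4 November 2014), A (10 June 2015), B (12 June 2015).
The subordination applies — E was senior to B — so E and B swap.

B, C, D, A, E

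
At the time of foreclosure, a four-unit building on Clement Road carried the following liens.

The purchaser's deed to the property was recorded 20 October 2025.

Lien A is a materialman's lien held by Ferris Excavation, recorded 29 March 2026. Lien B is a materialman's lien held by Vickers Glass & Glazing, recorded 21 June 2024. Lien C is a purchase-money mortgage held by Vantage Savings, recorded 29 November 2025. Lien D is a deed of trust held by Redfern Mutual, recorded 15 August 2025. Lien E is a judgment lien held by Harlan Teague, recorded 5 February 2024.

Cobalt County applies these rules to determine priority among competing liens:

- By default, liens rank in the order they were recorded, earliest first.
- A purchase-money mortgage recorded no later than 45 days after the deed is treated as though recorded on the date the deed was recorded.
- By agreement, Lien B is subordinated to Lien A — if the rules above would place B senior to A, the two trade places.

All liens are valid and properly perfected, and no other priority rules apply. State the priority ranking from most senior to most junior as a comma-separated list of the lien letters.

Adjusting effective dates: C was recorded within the 45-day window, so its effective date is the deed date 20 October 2025.
Ordering by effective date: E (5 February 2024), B (21 June 2024), D (15 August 2025), C (20 October 2025), A (29 March 2026).
The subordination applies — B was senior to A — so B and A swap.

E, A, D, C, B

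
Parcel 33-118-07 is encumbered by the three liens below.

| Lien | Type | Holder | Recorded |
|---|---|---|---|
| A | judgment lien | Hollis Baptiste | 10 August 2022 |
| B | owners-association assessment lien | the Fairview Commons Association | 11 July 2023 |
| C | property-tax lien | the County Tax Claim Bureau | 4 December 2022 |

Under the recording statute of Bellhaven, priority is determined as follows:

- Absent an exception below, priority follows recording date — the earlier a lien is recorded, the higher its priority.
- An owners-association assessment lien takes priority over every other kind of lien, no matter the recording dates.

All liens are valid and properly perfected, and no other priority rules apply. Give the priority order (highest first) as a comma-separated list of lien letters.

B is an owners-association assessment lien, so it outranks all other liens regardless of date.
Remaining liens by effective date: A (10 August 2022), C (4 December 2022).

B, A, C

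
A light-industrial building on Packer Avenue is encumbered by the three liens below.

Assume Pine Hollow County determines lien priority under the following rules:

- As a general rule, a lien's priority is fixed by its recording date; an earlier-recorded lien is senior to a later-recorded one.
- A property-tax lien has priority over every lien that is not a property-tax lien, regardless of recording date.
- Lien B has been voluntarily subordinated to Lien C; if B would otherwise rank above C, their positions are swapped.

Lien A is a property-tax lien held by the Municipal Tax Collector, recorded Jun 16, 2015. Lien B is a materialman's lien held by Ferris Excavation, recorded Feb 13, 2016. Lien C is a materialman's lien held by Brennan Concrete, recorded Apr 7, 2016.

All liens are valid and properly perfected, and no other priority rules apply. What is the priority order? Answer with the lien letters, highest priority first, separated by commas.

A, C, B

A, as a property-tax lien, has superpriority and ranks first.
The other liens, earliest effective date first: B (Feb 13, 2016), C (Apr 7, 2016).
Because B would otherwise rank above C, the subordination swaps them.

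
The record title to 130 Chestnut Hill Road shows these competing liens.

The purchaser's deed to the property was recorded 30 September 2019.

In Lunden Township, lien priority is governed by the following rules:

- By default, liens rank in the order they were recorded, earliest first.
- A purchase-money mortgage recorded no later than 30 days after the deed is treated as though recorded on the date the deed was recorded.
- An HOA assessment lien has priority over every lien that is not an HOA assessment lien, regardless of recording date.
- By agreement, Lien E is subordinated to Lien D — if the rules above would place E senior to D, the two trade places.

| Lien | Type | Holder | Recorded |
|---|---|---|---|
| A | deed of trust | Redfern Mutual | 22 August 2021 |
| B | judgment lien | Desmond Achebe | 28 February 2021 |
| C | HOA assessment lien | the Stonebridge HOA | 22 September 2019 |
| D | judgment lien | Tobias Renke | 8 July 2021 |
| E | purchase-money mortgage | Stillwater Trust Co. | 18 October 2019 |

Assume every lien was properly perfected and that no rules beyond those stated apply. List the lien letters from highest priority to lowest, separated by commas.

C, D, B, E, A

Adjusting effective dates: E's effective date is the deed date, 30 September 2019.
As an HOA assessment lien, C is senior to every other lien.
The other liens, earliest effective date first: E (30 September 2019), B (28 February 2021), D (8 July 2021), A (22 August 2021).
The subordination applies — E was senior to D — so E and D swap.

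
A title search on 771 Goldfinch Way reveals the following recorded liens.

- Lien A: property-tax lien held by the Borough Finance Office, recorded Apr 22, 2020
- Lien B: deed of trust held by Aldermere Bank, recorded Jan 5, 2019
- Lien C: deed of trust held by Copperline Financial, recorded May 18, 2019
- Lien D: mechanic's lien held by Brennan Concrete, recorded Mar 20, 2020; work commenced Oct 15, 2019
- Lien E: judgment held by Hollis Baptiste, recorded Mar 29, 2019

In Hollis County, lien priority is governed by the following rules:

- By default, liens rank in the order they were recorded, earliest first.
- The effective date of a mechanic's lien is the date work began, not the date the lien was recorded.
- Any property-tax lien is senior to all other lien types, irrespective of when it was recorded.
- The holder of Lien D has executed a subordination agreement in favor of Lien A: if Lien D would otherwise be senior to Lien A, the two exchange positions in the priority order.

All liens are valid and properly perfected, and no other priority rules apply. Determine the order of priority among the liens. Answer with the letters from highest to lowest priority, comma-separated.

A, B, E, C, D

Effective dates after the stated exceptions: D's effective date is Oct 15, 2019, when work began.
As a property-tax lien, A is senior to every other lien.
Among the remaining liens, by effective date: B (Jan 5, 2019), E (Mar 29, 2019), C (May 18, 2019), D (Oct 15, 2019).
D is already junior to A, so the subordination agreement changes nothing.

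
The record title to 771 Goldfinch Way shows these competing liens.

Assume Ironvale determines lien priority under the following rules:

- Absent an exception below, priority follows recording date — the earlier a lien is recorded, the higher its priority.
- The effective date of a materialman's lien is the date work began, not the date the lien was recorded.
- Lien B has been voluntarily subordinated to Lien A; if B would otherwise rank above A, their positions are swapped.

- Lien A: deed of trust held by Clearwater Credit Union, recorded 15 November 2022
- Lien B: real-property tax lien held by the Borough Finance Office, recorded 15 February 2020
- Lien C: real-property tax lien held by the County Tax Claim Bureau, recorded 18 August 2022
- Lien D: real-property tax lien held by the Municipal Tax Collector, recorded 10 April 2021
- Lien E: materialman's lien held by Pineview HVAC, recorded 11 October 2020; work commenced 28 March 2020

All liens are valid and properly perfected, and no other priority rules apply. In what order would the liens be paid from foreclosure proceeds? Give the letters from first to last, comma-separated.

A, E, D, C, B

Effective dates after the stated exceptions: E is treated as recorded 28 March 2020, the work-commencement date.
Sorted by effective date: B (15 February 2020), E (28 March 2020), D (10 April 2021), C (18 August 2022), A (15 November 2022).
B would otherwise be senior to A, so under the subordination agreement B and A exchange positions.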